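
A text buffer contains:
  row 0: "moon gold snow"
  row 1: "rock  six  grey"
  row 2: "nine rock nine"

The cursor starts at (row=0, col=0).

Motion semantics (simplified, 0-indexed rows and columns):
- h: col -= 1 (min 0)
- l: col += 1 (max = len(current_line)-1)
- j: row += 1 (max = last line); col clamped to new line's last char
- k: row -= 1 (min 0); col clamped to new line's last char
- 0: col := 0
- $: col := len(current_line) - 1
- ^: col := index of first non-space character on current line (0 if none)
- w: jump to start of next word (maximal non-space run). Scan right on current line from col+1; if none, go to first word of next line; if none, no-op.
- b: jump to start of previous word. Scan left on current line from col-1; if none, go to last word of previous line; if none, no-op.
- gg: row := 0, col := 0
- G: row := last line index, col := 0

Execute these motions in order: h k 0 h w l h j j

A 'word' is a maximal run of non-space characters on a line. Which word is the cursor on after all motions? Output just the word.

Answer: rock

Derivation:
After 1 (h): row=0 col=0 char='m'
After 2 (k): row=0 col=0 char='m'
After 3 (0): row=0 col=0 char='m'
After 4 (h): row=0 col=0 char='m'
After 5 (w): row=0 col=5 char='g'
After 6 (l): row=0 col=6 char='o'
After 7 (h): row=0 col=5 char='g'
After 8 (j): row=1 col=5 char='_'
After 9 (j): row=2 col=5 char='r'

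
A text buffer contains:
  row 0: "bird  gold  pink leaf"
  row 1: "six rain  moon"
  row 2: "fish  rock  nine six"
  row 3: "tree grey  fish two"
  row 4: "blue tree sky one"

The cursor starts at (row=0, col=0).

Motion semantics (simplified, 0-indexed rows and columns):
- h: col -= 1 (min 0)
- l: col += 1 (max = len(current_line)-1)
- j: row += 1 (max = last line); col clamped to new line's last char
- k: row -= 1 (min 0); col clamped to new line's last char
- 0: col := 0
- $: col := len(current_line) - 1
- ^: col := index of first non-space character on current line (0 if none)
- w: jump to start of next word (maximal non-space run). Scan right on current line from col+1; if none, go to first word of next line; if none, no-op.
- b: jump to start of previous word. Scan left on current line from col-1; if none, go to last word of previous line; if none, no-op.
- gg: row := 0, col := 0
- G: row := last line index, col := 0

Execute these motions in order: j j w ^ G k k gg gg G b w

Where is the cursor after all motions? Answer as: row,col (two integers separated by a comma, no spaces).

Answer: 4,0

Derivation:
After 1 (j): row=1 col=0 char='s'
After 2 (j): row=2 col=0 char='f'
After 3 (w): row=2 col=6 char='r'
After 4 (^): row=2 col=0 char='f'
After 5 (G): row=4 col=0 char='b'
After 6 (k): row=3 col=0 char='t'
After 7 (k): row=2 col=0 char='f'
After 8 (gg): row=0 col=0 char='b'
After 9 (gg): row=0 col=0 char='b'
After 10 (G): row=4 col=0 char='b'
After 11 (b): row=3 col=16 char='t'
After 12 (w): row=4 col=0 char='b'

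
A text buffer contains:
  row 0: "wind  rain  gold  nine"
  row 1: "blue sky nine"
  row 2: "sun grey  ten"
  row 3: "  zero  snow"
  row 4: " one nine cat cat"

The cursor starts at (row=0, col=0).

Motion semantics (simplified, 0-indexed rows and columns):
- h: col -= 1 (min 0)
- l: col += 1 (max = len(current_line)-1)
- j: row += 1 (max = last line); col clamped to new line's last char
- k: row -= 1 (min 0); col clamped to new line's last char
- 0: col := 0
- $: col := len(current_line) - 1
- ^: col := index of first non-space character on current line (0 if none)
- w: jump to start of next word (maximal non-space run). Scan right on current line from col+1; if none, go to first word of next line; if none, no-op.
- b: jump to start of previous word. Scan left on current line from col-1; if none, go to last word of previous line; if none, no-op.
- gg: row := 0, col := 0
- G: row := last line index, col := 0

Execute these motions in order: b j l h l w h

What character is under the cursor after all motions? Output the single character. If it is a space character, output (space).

After 1 (b): row=0 col=0 char='w'
After 2 (j): row=1 col=0 char='b'
After 3 (l): row=1 col=1 char='l'
After 4 (h): row=1 col=0 char='b'
After 5 (l): row=1 col=1 char='l'
After 6 (w): row=1 col=5 char='s'
After 7 (h): row=1 col=4 char='_'

Answer: (space)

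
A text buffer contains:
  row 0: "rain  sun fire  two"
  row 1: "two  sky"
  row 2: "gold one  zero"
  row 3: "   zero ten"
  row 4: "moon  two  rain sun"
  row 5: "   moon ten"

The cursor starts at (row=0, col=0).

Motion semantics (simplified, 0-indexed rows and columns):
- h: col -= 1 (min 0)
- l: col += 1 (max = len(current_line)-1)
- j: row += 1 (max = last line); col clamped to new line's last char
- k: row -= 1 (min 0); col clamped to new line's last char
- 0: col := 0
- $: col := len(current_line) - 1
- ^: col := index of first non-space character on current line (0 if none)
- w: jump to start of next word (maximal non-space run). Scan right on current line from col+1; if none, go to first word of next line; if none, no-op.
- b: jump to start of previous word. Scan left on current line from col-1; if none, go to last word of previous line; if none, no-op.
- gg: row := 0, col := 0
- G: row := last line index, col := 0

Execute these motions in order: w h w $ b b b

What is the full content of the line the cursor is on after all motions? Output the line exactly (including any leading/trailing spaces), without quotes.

Answer: rain  sun fire  two

Derivation:
After 1 (w): row=0 col=6 char='s'
After 2 (h): row=0 col=5 char='_'
After 3 (w): row=0 col=6 char='s'
After 4 ($): row=0 col=18 char='o'
After 5 (b): row=0 col=16 char='t'
After 6 (b): row=0 col=10 char='f'
After 7 (b): row=0 col=6 char='s'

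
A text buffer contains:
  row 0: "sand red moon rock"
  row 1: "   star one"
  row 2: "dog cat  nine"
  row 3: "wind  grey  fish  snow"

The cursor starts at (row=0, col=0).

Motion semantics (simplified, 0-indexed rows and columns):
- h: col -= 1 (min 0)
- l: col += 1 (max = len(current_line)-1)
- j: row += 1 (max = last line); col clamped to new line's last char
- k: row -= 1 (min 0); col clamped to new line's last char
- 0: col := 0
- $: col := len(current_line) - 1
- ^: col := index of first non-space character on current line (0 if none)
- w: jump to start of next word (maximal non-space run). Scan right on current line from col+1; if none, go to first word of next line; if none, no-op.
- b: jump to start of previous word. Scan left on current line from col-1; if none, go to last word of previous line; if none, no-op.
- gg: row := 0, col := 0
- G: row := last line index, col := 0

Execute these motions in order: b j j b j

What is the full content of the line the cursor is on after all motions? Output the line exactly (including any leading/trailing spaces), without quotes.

After 1 (b): row=0 col=0 char='s'
After 2 (j): row=1 col=0 char='_'
After 3 (j): row=2 col=0 char='d'
After 4 (b): row=1 col=8 char='o'
After 5 (j): row=2 col=8 char='_'

Answer: dog cat  nine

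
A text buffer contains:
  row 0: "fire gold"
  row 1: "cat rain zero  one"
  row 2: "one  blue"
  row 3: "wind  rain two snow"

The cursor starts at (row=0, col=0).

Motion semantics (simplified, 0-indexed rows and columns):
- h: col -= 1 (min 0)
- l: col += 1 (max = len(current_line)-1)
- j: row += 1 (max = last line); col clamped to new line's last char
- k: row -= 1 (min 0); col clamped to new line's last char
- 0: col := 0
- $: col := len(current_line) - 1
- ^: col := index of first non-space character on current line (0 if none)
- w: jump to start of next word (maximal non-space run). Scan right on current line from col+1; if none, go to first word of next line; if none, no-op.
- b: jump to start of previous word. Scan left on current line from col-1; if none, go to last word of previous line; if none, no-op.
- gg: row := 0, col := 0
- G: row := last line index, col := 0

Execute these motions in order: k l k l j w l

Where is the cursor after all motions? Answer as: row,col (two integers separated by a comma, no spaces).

After 1 (k): row=0 col=0 char='f'
After 2 (l): row=0 col=1 char='i'
After 3 (k): row=0 col=1 char='i'
After 4 (l): row=0 col=2 char='r'
After 5 (j): row=1 col=2 char='t'
After 6 (w): row=1 col=4 char='r'
After 7 (l): row=1 col=5 char='a'

Answer: 1,5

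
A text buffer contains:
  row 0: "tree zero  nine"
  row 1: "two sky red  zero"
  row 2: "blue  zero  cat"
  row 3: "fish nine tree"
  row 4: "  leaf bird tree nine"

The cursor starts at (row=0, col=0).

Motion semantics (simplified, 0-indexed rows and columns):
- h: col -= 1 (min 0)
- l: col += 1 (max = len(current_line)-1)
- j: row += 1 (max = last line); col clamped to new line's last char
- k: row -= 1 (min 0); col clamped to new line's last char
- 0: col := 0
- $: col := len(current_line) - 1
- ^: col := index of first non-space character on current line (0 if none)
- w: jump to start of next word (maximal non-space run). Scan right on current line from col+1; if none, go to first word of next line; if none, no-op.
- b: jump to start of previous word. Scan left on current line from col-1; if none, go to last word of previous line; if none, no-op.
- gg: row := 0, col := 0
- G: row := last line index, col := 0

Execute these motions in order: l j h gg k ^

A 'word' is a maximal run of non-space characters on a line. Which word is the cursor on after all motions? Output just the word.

After 1 (l): row=0 col=1 char='r'
After 2 (j): row=1 col=1 char='w'
After 3 (h): row=1 col=0 char='t'
After 4 (gg): row=0 col=0 char='t'
After 5 (k): row=0 col=0 char='t'
After 6 (^): row=0 col=0 char='t'

Answer: tree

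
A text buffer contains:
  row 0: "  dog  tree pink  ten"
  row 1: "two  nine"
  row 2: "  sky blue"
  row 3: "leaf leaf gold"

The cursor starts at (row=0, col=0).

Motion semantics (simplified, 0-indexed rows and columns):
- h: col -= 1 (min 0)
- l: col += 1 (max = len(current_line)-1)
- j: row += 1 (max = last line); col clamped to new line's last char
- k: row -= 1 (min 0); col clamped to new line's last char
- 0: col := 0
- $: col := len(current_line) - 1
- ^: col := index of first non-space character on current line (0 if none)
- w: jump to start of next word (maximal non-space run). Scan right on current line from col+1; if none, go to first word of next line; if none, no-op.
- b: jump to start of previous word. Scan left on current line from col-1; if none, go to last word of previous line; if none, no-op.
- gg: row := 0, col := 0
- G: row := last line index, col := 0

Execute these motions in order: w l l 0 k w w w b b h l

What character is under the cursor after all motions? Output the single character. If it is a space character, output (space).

After 1 (w): row=0 col=2 char='d'
After 2 (l): row=0 col=3 char='o'
After 3 (l): row=0 col=4 char='g'
After 4 (0): row=0 col=0 char='_'
After 5 (k): row=0 col=0 char='_'
After 6 (w): row=0 col=2 char='d'
After 7 (w): row=0 col=7 char='t'
After 8 (w): row=0 col=12 char='p'
After 9 (b): row=0 col=7 char='t'
After 10 (b): row=0 col=2 char='d'
After 11 (h): row=0 col=1 char='_'
After 12 (l): row=0 col=2 char='d'

Answer: d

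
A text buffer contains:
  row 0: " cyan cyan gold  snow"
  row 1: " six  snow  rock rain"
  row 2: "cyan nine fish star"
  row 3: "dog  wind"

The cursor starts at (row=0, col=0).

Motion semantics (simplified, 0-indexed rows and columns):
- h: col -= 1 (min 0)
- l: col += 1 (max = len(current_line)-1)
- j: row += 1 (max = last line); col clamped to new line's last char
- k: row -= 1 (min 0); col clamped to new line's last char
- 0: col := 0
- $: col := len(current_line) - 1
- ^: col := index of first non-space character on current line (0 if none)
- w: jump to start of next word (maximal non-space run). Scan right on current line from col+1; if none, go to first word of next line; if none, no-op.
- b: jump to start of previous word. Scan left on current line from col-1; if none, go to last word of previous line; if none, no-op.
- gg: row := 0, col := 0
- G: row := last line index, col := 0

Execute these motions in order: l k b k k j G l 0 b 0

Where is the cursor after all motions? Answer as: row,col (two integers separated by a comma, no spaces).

After 1 (l): row=0 col=1 char='c'
After 2 (k): row=0 col=1 char='c'
After 3 (b): row=0 col=1 char='c'
After 4 (k): row=0 col=1 char='c'
After 5 (k): row=0 col=1 char='c'
After 6 (j): row=1 col=1 char='s'
After 7 (G): row=3 col=0 char='d'
After 8 (l): row=3 col=1 char='o'
After 9 (0): row=3 col=0 char='d'
After 10 (b): row=2 col=15 char='s'
After 11 (0): row=2 col=0 char='c'

Answer: 2,0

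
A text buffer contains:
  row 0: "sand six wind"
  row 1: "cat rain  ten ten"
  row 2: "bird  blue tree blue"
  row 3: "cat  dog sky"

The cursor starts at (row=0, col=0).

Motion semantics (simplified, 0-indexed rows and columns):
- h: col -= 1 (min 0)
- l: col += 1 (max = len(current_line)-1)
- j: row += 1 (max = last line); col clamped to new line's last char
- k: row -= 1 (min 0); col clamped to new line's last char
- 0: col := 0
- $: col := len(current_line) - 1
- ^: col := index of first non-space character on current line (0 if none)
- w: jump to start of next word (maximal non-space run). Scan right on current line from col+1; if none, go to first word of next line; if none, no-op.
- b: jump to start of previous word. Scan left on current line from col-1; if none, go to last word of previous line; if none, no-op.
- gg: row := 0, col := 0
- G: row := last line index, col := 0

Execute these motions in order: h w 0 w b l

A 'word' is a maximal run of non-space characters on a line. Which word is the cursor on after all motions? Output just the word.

Answer: sand

Derivation:
After 1 (h): row=0 col=0 char='s'
After 2 (w): row=0 col=5 char='s'
After 3 (0): row=0 col=0 char='s'
After 4 (w): row=0 col=5 char='s'
After 5 (b): row=0 col=0 char='s'
After 6 (l): row=0 col=1 char='a'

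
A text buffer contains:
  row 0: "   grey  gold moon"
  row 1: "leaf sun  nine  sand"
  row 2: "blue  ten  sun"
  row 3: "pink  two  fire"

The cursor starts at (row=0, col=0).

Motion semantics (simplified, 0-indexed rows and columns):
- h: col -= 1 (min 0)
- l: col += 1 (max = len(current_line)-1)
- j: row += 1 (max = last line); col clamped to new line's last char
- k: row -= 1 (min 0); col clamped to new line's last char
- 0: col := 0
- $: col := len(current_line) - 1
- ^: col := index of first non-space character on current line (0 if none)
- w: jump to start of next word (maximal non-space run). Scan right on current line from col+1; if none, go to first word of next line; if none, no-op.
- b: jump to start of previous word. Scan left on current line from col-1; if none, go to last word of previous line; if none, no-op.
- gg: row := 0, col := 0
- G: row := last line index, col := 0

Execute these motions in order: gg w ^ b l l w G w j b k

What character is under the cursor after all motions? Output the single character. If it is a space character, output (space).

Answer: b

Derivation:
After 1 (gg): row=0 col=0 char='_'
After 2 (w): row=0 col=3 char='g'
After 3 (^): row=0 col=3 char='g'
After 4 (b): row=0 col=3 char='g'
After 5 (l): row=0 col=4 char='r'
After 6 (l): row=0 col=5 char='e'
After 7 (w): row=0 col=9 char='g'
After 8 (G): row=3 col=0 char='p'
After 9 (w): row=3 col=6 char='t'
After 10 (j): row=3 col=6 char='t'
After 11 (b): row=3 col=0 char='p'
After 12 (k): row=2 col=0 char='b'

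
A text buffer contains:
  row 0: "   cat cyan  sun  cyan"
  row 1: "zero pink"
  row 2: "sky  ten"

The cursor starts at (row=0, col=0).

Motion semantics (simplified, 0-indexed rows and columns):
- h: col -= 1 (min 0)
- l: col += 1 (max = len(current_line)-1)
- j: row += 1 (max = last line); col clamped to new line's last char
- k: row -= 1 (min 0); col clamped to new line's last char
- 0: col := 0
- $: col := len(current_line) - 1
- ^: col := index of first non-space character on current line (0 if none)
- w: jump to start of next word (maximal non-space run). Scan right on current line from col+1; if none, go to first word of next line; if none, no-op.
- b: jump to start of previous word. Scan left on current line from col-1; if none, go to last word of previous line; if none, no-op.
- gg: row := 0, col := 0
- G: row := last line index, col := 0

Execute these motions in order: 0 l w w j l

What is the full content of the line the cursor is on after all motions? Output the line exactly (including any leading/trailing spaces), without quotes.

After 1 (0): row=0 col=0 char='_'
After 2 (l): row=0 col=1 char='_'
After 3 (w): row=0 col=3 char='c'
After 4 (w): row=0 col=7 char='c'
After 5 (j): row=1 col=7 char='n'
After 6 (l): row=1 col=8 char='k'

Answer: zero pink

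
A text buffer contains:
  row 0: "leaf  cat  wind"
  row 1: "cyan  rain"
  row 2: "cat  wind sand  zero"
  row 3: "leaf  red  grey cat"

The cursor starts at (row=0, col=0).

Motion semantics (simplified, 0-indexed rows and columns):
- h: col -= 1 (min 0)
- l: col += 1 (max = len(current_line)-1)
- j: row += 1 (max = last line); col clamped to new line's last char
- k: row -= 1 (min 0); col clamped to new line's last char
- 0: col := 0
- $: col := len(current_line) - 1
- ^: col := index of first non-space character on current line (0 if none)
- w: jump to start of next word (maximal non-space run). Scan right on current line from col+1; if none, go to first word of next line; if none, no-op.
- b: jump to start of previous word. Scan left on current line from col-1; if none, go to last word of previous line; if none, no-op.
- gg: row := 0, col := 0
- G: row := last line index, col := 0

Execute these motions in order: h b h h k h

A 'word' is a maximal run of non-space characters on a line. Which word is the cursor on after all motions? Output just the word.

After 1 (h): row=0 col=0 char='l'
After 2 (b): row=0 col=0 char='l'
After 3 (h): row=0 col=0 char='l'
After 4 (h): row=0 col=0 char='l'
After 5 (k): row=0 col=0 char='l'
After 6 (h): row=0 col=0 char='l'

Answer: leaf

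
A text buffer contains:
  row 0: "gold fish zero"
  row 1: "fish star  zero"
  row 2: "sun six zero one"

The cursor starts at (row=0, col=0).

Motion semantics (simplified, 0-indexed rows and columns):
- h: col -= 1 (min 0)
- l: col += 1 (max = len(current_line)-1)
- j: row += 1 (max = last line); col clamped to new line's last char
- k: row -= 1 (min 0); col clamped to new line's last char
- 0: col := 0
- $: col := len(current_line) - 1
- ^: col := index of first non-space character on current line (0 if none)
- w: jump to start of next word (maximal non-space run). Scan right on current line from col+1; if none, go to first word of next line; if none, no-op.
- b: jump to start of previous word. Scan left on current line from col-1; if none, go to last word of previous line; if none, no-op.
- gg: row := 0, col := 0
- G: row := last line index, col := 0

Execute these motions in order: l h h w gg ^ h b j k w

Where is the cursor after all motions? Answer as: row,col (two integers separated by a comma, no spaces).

Answer: 0,5

Derivation:
After 1 (l): row=0 col=1 char='o'
After 2 (h): row=0 col=0 char='g'
After 3 (h): row=0 col=0 char='g'
After 4 (w): row=0 col=5 char='f'
After 5 (gg): row=0 col=0 char='g'
After 6 (^): row=0 col=0 char='g'
After 7 (h): row=0 col=0 char='g'
After 8 (b): row=0 col=0 char='g'
After 9 (j): row=1 col=0 char='f'
After 10 (k): row=0 col=0 char='g'
After 11 (w): row=0 col=5 char='f'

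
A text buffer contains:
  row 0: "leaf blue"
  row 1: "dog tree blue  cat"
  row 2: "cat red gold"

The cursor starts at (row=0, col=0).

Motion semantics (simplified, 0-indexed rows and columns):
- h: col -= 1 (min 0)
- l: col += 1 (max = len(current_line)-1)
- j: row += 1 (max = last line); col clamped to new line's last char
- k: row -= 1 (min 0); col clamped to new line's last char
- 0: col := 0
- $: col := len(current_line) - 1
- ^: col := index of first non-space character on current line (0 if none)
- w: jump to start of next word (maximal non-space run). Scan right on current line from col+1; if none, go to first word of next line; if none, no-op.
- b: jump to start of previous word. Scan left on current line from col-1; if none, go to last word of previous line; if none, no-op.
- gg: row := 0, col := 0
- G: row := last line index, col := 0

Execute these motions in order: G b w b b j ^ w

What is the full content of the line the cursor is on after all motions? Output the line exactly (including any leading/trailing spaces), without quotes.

Answer: cat red gold

Derivation:
After 1 (G): row=2 col=0 char='c'
After 2 (b): row=1 col=15 char='c'
After 3 (w): row=2 col=0 char='c'
After 4 (b): row=1 col=15 char='c'
After 5 (b): row=1 col=9 char='b'
After 6 (j): row=2 col=9 char='o'
After 7 (^): row=2 col=0 char='c'
After 8 (w): row=2 col=4 char='r'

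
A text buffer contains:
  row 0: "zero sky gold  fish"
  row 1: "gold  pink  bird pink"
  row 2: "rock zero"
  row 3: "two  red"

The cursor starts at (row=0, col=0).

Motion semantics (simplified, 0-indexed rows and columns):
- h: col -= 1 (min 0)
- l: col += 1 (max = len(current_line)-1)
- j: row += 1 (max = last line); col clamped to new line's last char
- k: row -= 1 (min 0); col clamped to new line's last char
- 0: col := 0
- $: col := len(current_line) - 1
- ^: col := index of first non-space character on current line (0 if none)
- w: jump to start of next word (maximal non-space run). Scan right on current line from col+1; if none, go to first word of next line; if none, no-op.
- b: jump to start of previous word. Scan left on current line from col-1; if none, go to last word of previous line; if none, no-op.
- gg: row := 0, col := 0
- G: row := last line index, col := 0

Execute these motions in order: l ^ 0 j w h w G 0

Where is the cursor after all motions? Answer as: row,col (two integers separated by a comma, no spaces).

Answer: 3,0

Derivation:
After 1 (l): row=0 col=1 char='e'
After 2 (^): row=0 col=0 char='z'
After 3 (0): row=0 col=0 char='z'
After 4 (j): row=1 col=0 char='g'
After 5 (w): row=1 col=6 char='p'
After 6 (h): row=1 col=5 char='_'
After 7 (w): row=1 col=6 char='p'
After 8 (G): row=3 col=0 char='t'
After 9 (0): row=3 col=0 char='t'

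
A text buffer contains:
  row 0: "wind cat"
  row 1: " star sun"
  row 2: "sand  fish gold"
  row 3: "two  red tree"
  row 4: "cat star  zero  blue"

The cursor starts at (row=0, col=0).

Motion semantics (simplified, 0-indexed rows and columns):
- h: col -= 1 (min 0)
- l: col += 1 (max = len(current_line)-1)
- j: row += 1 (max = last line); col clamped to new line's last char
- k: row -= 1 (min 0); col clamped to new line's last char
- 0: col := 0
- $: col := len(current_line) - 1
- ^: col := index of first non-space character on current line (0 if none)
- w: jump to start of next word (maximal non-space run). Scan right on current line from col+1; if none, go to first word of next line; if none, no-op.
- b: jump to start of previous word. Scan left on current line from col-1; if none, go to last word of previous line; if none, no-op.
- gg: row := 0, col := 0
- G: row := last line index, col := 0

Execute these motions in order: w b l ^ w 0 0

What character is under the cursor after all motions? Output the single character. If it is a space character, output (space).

After 1 (w): row=0 col=5 char='c'
After 2 (b): row=0 col=0 char='w'
After 3 (l): row=0 col=1 char='i'
After 4 (^): row=0 col=0 char='w'
After 5 (w): row=0 col=5 char='c'
After 6 (0): row=0 col=0 char='w'
After 7 (0): row=0 col=0 char='w'

Answer: w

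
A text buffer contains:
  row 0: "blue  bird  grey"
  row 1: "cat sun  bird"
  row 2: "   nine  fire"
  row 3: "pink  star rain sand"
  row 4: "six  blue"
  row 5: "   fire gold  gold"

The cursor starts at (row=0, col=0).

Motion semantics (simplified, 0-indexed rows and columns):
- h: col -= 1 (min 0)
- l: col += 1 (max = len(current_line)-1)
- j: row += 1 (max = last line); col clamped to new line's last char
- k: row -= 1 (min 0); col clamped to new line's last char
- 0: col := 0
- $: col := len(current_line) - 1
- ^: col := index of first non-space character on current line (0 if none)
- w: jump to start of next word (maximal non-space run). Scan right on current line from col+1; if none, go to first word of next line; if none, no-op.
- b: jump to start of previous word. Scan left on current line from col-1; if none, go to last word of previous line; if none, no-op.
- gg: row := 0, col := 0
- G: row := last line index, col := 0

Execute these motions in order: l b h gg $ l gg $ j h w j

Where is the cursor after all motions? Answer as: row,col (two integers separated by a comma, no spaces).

After 1 (l): row=0 col=1 char='l'
After 2 (b): row=0 col=0 char='b'
After 3 (h): row=0 col=0 char='b'
After 4 (gg): row=0 col=0 char='b'
After 5 ($): row=0 col=15 char='y'
After 6 (l): row=0 col=15 char='y'
After 7 (gg): row=0 col=0 char='b'
After 8 ($): row=0 col=15 char='y'
After 9 (j): row=1 col=12 char='d'
After 10 (h): row=1 col=11 char='r'
After 11 (w): row=2 col=3 char='n'
After 12 (j): row=3 col=3 char='k'

Answer: 3,3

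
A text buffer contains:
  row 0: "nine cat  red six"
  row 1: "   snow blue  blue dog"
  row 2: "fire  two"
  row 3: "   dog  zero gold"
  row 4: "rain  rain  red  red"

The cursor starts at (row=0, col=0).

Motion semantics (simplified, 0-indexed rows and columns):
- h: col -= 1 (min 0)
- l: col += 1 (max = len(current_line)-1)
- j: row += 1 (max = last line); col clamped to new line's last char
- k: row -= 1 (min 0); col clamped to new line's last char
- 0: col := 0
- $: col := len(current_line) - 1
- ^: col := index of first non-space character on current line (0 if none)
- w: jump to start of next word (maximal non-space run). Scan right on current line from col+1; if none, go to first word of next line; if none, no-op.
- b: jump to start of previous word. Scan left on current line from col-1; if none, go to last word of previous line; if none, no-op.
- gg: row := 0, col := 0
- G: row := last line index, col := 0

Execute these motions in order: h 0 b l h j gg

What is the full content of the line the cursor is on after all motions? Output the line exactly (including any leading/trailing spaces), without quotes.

After 1 (h): row=0 col=0 char='n'
After 2 (0): row=0 col=0 char='n'
After 3 (b): row=0 col=0 char='n'
After 4 (l): row=0 col=1 char='i'
After 5 (h): row=0 col=0 char='n'
After 6 (j): row=1 col=0 char='_'
After 7 (gg): row=0 col=0 char='n'

Answer: nine cat  red six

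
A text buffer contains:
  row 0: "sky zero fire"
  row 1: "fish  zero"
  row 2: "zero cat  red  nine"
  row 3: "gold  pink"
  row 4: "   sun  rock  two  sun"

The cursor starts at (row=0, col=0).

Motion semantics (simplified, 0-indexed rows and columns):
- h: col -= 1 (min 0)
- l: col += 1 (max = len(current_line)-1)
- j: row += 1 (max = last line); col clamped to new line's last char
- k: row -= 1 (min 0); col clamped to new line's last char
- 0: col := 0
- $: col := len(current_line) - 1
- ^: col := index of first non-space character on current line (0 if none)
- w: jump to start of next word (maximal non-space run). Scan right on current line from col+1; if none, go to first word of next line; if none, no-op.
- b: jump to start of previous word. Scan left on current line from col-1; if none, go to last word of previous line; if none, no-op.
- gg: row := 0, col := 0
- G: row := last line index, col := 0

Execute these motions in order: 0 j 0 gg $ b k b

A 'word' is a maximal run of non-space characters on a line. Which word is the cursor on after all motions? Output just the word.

After 1 (0): row=0 col=0 char='s'
After 2 (j): row=1 col=0 char='f'
After 3 (0): row=1 col=0 char='f'
After 4 (gg): row=0 col=0 char='s'
After 5 ($): row=0 col=12 char='e'
After 6 (b): row=0 col=9 char='f'
After 7 (k): row=0 col=9 char='f'
After 8 (b): row=0 col=4 char='z'

Answer: zero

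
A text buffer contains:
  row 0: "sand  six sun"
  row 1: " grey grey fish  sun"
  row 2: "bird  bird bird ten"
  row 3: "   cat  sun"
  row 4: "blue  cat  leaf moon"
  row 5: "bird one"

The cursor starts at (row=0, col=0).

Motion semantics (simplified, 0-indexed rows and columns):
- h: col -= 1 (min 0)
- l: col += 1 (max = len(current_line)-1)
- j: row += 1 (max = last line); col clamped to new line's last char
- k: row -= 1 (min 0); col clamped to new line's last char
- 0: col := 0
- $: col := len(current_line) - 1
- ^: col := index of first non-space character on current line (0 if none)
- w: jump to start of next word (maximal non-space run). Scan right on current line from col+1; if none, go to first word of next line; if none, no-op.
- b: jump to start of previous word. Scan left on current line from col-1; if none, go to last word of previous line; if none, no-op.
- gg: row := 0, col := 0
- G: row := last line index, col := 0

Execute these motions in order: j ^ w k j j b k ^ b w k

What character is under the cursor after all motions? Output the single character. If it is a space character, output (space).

Answer: a

Derivation:
After 1 (j): row=1 col=0 char='_'
After 2 (^): row=1 col=1 char='g'
After 3 (w): row=1 col=6 char='g'
After 4 (k): row=0 col=6 char='s'
After 5 (j): row=1 col=6 char='g'
After 6 (j): row=2 col=6 char='b'
After 7 (b): row=2 col=0 char='b'
After 8 (k): row=1 col=0 char='_'
After 9 (^): row=1 col=1 char='g'
After 10 (b): row=0 col=10 char='s'
After 11 (w): row=1 col=1 char='g'
After 12 (k): row=0 col=1 char='a'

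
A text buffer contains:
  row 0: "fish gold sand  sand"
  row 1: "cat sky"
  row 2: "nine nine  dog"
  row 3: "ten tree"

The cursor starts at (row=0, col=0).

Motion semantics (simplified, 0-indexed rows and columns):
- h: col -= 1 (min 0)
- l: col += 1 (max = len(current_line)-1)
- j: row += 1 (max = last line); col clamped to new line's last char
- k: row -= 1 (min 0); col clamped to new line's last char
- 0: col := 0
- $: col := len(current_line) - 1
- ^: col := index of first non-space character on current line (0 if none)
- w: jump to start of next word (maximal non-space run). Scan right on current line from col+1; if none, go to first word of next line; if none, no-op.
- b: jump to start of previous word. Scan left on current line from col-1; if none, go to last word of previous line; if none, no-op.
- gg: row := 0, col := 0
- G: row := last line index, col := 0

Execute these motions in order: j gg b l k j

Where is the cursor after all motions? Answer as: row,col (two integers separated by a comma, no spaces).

Answer: 1,1

Derivation:
After 1 (j): row=1 col=0 char='c'
After 2 (gg): row=0 col=0 char='f'
After 3 (b): row=0 col=0 char='f'
After 4 (l): row=0 col=1 char='i'
After 5 (k): row=0 col=1 char='i'
After 6 (j): row=1 col=1 char='a'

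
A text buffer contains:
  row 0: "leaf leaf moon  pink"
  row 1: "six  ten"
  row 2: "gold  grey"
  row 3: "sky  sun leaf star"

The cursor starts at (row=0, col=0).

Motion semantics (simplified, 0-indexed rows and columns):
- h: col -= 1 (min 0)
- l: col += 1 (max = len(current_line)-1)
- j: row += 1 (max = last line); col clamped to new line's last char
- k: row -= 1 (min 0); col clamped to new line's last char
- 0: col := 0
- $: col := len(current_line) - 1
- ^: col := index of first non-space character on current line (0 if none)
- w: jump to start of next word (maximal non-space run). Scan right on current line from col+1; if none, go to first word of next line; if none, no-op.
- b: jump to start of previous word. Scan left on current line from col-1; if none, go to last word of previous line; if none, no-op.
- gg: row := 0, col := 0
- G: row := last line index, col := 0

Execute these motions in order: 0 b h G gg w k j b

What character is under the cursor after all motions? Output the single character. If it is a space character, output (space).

After 1 (0): row=0 col=0 char='l'
After 2 (b): row=0 col=0 char='l'
After 3 (h): row=0 col=0 char='l'
After 4 (G): row=3 col=0 char='s'
After 5 (gg): row=0 col=0 char='l'
After 6 (w): row=0 col=5 char='l'
After 7 (k): row=0 col=5 char='l'
After 8 (j): row=1 col=5 char='t'
After 9 (b): row=1 col=0 char='s'

Answer: s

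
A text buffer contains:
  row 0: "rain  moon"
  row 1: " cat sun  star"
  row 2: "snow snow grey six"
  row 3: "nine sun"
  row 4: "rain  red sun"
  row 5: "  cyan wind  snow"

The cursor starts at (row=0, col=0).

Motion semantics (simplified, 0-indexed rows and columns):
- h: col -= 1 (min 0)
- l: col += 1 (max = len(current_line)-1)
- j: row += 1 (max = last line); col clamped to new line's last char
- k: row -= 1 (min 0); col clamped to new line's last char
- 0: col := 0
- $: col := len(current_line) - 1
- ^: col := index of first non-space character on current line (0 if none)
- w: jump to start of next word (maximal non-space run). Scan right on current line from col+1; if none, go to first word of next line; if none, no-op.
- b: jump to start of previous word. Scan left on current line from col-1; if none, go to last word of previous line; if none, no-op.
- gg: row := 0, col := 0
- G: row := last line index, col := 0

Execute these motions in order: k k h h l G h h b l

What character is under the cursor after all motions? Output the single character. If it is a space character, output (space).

Answer: u

Derivation:
After 1 (k): row=0 col=0 char='r'
After 2 (k): row=0 col=0 char='r'
After 3 (h): row=0 col=0 char='r'
After 4 (h): row=0 col=0 char='r'
After 5 (l): row=0 col=1 char='a'
After 6 (G): row=5 col=0 char='_'
After 7 (h): row=5 col=0 char='_'
After 8 (h): row=5 col=0 char='_'
After 9 (b): row=4 col=10 char='s'
After 10 (l): row=4 col=11 char='u'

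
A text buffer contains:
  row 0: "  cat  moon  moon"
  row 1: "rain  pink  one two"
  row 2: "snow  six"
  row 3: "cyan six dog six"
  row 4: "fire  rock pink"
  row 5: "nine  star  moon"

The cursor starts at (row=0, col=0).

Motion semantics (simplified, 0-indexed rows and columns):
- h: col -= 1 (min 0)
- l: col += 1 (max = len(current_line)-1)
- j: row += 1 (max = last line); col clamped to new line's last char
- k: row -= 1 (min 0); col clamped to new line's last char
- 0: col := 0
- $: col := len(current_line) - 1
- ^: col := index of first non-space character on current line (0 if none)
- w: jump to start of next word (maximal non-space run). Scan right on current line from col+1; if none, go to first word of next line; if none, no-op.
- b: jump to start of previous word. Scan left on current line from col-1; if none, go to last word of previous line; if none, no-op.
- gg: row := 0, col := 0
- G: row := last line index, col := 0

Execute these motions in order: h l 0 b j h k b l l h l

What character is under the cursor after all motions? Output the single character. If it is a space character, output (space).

After 1 (h): row=0 col=0 char='_'
After 2 (l): row=0 col=1 char='_'
After 3 (0): row=0 col=0 char='_'
After 4 (b): row=0 col=0 char='_'
After 5 (j): row=1 col=0 char='r'
After 6 (h): row=1 col=0 char='r'
After 7 (k): row=0 col=0 char='_'
After 8 (b): row=0 col=0 char='_'
After 9 (l): row=0 col=1 char='_'
After 10 (l): row=0 col=2 char='c'
After 11 (h): row=0 col=1 char='_'
After 12 (l): row=0 col=2 char='c'

Answer: c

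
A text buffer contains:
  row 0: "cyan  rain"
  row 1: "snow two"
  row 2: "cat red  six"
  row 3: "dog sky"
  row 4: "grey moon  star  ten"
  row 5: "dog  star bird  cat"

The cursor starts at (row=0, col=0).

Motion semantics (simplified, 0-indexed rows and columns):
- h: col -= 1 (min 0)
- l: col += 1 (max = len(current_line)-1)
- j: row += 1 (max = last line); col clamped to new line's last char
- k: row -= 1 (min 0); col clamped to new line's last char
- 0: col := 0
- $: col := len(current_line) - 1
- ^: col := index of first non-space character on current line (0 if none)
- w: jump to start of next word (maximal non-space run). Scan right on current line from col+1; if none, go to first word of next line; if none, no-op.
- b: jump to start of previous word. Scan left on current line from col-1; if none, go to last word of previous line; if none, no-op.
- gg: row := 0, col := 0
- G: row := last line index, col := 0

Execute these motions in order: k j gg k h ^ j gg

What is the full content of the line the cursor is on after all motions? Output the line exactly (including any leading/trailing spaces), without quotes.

After 1 (k): row=0 col=0 char='c'
After 2 (j): row=1 col=0 char='s'
After 3 (gg): row=0 col=0 char='c'
After 4 (k): row=0 col=0 char='c'
After 5 (h): row=0 col=0 char='c'
After 6 (^): row=0 col=0 char='c'
After 7 (j): row=1 col=0 char='s'
After 8 (gg): row=0 col=0 char='c'

Answer: cyan  rain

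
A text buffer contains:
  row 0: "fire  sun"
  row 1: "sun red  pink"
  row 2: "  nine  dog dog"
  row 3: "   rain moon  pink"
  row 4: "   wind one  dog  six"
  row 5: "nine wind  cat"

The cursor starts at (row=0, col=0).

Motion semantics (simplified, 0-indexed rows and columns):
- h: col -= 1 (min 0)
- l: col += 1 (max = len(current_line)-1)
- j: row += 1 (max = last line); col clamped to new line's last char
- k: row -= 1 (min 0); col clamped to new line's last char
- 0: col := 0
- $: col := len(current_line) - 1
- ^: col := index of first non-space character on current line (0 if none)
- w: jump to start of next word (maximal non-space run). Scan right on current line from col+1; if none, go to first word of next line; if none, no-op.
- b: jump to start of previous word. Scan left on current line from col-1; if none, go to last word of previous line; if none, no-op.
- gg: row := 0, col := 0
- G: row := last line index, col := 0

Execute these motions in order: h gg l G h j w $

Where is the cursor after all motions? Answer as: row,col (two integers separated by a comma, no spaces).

Answer: 5,13

Derivation:
After 1 (h): row=0 col=0 char='f'
After 2 (gg): row=0 col=0 char='f'
After 3 (l): row=0 col=1 char='i'
After 4 (G): row=5 col=0 char='n'
After 5 (h): row=5 col=0 char='n'
After 6 (j): row=5 col=0 char='n'
After 7 (w): row=5 col=5 char='w'
After 8 ($): row=5 col=13 char='t'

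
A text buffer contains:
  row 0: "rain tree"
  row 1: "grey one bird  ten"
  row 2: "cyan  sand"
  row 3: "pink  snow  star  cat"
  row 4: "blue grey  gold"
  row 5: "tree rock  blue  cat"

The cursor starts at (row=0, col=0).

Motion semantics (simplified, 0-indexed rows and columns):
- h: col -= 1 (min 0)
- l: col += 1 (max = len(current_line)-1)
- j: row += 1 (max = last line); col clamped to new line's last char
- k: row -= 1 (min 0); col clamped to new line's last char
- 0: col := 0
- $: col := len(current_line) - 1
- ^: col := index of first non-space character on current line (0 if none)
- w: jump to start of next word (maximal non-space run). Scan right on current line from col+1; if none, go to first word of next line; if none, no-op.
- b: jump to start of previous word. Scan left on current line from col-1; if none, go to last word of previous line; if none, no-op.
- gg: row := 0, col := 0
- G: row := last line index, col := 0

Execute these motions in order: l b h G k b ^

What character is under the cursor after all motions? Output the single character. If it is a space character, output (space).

Answer: p

Derivation:
After 1 (l): row=0 col=1 char='a'
After 2 (b): row=0 col=0 char='r'
After 3 (h): row=0 col=0 char='r'
After 4 (G): row=5 col=0 char='t'
After 5 (k): row=4 col=0 char='b'
After 6 (b): row=3 col=18 char='c'
After 7 (^): row=3 col=0 char='p'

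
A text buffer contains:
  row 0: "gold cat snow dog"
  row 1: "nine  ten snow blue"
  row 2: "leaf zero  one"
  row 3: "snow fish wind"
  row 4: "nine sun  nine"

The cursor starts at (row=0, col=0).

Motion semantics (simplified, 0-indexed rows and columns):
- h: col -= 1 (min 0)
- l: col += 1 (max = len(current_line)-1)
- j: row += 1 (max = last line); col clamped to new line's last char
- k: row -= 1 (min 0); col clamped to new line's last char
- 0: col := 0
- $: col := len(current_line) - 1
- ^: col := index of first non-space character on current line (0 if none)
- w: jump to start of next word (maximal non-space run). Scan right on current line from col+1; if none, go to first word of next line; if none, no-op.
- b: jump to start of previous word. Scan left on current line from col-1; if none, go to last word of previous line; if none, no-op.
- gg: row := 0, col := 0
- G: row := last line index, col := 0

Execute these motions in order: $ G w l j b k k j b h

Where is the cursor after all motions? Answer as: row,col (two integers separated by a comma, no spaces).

Answer: 3,0

Derivation:
After 1 ($): row=0 col=16 char='g'
After 2 (G): row=4 col=0 char='n'
After 3 (w): row=4 col=5 char='s'
After 4 (l): row=4 col=6 char='u'
After 5 (j): row=4 col=6 char='u'
After 6 (b): row=4 col=5 char='s'
After 7 (k): row=3 col=5 char='f'
After 8 (k): row=2 col=5 char='z'
After 9 (j): row=3 col=5 char='f'
After 10 (b): row=3 col=0 char='s'
After 11 (h): row=3 col=0 char='s'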